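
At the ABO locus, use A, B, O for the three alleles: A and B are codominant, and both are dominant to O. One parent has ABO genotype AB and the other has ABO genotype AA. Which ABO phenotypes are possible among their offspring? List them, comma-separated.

Gametes from AB × AA give offspring ABO genotypes AA, AB, i.e. phenotypes A, AB.

A, AB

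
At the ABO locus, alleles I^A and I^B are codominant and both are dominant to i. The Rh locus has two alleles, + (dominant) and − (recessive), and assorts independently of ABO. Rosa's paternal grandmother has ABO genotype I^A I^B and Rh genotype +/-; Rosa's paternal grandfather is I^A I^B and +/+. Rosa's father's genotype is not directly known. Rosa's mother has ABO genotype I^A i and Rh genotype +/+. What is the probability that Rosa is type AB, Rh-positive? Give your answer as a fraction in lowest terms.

1/4

Rosa's father's ABO genotype from I^A I^B × I^A I^B: 1/4 I^A I^A, 1/2 I^A I^B, 1/4 I^B I^B.
Crossing each possibility with the mother I^A i and summing P(type AB): 1/4·0 + 1/2·1/4 + 1/4·1/2 = 1/4.
Similarly for Rh via the father's Rh distribution: P(Rh+) = 1.
Independent loci: 1/4 × 1 = 1/4.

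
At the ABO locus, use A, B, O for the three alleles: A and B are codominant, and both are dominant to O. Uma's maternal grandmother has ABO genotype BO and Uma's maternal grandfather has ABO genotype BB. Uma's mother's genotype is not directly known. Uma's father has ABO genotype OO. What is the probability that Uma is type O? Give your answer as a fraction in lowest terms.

1/4

Uma's mother's ABO genotype from BO × BB: 1/2 BB, 1/2 BO.
Crossing each possibility with the father OO and summing P(type O): 1/2·0 + 1/2·1/2 = 1/4.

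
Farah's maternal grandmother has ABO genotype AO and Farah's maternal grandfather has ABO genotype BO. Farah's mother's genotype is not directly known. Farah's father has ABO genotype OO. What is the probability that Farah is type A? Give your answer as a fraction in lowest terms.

Farah's mother's ABO genotype from AO × BO: 1/4 AB, 1/4 AO, 1/4 BO, 1/4 OO.
Crossing each possibility with the father OO and summing P(type A): 1/4·1/2 + 1/4·1/2 + 1/4·0 + 1/4·0 = 1/4.

1/4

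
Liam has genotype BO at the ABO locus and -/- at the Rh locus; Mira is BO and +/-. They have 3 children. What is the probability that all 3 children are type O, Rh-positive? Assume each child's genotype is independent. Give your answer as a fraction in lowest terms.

1/512

ABO cross BO × BO → 1/4 O, 3/4 B.
Rh cross -/- × +/- → 1/2 Rh+, 1/2 Rh-; so P(type O, Rh-positive) = 1/4 × 1/2 = 1/8 per child.
All 3 independent: (1/8)^3 = 1/512.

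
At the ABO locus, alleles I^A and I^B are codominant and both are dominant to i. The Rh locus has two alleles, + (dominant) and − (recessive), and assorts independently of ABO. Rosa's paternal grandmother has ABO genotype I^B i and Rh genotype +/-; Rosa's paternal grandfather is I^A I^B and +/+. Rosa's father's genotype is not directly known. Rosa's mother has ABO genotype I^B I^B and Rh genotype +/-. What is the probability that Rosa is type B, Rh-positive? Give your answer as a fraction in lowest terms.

21/32

Rosa's father's ABO genotype from I^B i × I^A I^B: 1/4 I^A I^B, 1/4 I^A i, 1/4 I^B I^B, 1/4 I^B i.
Crossing each possibility with the mother I^B I^B and summing P(type B): 1/4·1/2 + 1/4·1/2 + 1/4·1 + 1/4·1 = 3/4.
Similarly for Rh via the father's Rh distribution: P(Rh+) = 7/8.
Independent loci: 3/4 × 7/8 = 21/32.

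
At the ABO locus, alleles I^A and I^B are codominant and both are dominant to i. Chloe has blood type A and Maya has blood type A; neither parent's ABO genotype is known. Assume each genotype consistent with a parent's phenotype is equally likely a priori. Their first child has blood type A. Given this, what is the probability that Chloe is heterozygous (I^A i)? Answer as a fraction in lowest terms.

7/15

Possible genotypes: Chloe ∈ {I^A I^A, I^A i}; Maya ∈ {I^A I^A, I^A i}.
Weight each parental genotype pair by prior × P(type-A child):
  I^A I^A × I^A I^A: posterior weight 4/15.
  I^A I^A × I^A i: posterior weight 4/15.
  I^A i × I^A I^A: posterior weight 4/15.
  I^A i × I^A i: posterior weight 1/5.
Sum the posterior weight over pairs where Chloe is I^A i: 7/15.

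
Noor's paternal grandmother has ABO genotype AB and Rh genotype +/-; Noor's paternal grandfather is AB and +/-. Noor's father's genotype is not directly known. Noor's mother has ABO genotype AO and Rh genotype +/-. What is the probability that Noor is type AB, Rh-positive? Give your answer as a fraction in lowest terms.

Noor's father's ABO genotype from AB × AB: 1/4 AA, 1/2 AB, 1/4 BB.
Crossing each possibility with the mother AO and summing P(type AB): 1/4·0 + 1/2·1/4 + 1/4·1/2 = 1/4.
Similarly for Rh via the father's Rh distribution: P(Rh+) = 3/4.
Independent loci: 1/4 × 3/4 = 3/16.

3/16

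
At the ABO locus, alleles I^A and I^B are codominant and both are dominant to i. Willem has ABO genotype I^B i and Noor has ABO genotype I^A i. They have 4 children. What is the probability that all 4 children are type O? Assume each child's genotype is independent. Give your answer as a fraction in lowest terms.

ABO cross I^B i × I^A i → 1/4 O, 1/4 A, 1/4 B, 1/4 AB.
So P(type O) = 1/4 per child.
All 4 independent: (1/4)^4 = 1/256.

1/256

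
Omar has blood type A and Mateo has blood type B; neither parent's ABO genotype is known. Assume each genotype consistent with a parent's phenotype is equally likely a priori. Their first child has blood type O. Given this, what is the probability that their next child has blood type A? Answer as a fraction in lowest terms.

1/4

Possible genotypes: Omar ∈ {I^A I^A, I^A i}; Mateo ∈ {I^B I^B, I^B i}.
Weight each parental genotype pair by prior × P(type-O child):
  I^A i × I^B i: posterior weight 1; P(next child type A) = 1/4.
Weighted sum = 1/4.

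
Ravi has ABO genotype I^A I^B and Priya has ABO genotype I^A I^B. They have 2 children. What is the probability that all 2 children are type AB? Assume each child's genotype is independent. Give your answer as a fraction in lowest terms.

1/4

ABO cross I^A I^B × I^A I^B → 1/4 A, 1/4 B, 1/2 AB.
So P(type AB) = 1/2 per child.
All 2 independent: (1/2)^2 = 1/4.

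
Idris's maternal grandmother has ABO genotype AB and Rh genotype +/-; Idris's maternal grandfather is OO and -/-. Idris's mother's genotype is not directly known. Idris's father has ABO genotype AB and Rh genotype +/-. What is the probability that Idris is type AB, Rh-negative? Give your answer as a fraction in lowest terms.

Idris's mother's ABO genotype from AB × OO: 1/2 AO, 1/2 BO.
Crossing each possibility with the father AB and summing P(type AB): 1/2·1/4 + 1/2·1/4 = 1/4.
Similarly for Rh via the mother's Rh distribution: P(Rh-) = 3/8.
Independent loci: 1/4 × 3/8 = 3/32.

3/32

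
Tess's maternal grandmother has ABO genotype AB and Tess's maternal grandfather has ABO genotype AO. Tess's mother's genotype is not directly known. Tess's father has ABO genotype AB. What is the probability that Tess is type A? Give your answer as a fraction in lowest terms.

Tess's mother's ABO genotype from AB × AO: 1/4 AA, 1/4 AB, 1/4 AO, 1/4 BO.
Crossing each possibility with the father AB and summing P(type A): 1/4·1/2 + 1/4·1/4 + 1/4·1/2 + 1/4·1/4 = 3/8.

3/8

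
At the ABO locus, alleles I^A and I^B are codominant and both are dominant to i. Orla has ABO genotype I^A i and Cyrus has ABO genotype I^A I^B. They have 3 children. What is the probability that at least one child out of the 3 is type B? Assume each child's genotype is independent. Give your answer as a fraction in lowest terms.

ABO cross I^A i × I^A I^B → 1/2 A, 1/4 B, 1/4 AB.
So P(type B) = 1/4 per child.
P(none) = (3/4)^3 = 27/64; P(at least one) = 1 − 27/64 = 37/64.

37/64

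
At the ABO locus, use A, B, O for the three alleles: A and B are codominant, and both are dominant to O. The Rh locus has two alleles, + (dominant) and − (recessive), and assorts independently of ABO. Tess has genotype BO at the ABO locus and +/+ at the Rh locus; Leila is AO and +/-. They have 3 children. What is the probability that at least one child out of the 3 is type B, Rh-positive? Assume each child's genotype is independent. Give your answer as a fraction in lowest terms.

37/64

ABO cross BO × AO → 1/4 O, 1/4 A, 1/4 B, 1/4 AB.
Rh cross +/+ × +/- → 1 Rh+; so P(type B, Rh-positive) = 1/4 × 1 = 1/4 per child.
P(none) = (3/4)^3 = 27/64; P(at least one) = 1 − 27/64 = 37/64.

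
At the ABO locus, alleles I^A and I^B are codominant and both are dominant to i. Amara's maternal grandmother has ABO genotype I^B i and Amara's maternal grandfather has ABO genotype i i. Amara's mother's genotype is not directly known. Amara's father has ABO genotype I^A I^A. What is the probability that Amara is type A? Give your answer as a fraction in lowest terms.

Amara's mother's ABO genotype from I^B i × i i: 1/2 I^B i, 1/2 i i.
Crossing each possibility with the father I^A I^A and summing P(type A): 1/2·1/2 + 1/2·1 = 3/4.

3/4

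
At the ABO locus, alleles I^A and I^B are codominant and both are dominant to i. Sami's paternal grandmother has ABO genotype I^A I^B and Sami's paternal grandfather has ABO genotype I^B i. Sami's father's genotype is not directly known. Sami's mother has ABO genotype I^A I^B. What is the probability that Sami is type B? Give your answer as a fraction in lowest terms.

Sami's father's ABO genotype from I^A I^B × I^B i: 1/4 I^A I^B, 1/4 I^A i, 1/4 I^B I^B, 1/4 I^B i.
Crossing each possibility with the mother I^A I^B and summing P(type B): 1/4·1/4 + 1/4·1/4 + 1/4·1/2 + 1/4·1/2 = 3/8.

3/8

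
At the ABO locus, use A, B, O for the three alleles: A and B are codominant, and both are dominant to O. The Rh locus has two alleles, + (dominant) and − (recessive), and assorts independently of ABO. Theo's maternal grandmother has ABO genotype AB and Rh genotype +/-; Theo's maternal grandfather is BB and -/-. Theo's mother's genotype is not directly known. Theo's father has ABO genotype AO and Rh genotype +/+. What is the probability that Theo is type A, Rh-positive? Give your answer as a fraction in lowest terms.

1/4

Theo's mother's ABO genotype from AB × BB: 1/2 AB, 1/2 BB.
Crossing each possibility with the father AO and summing P(type A): 1/2·1/2 + 1/2·0 = 1/4.
Similarly for Rh via the mother's Rh distribution: P(Rh+) = 1.
Independent loci: 1/4 × 1 = 1/4.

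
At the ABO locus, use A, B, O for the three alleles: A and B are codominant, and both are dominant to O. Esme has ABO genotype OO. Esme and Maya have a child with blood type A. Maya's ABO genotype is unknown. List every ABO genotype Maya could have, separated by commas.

For each candidate genotype of Maya, check whether crossing it with OO can produce every observed child phenotype.
  AA → possible child types {A} ✓
  AB → possible child types {A, B} ✓
  AO → possible child types {O, A} ✓
  BB → possible child types {B} ✗
  BO → possible child types {O, B} ✗
  OO → possible child types {O} ✗

AA, AB, AO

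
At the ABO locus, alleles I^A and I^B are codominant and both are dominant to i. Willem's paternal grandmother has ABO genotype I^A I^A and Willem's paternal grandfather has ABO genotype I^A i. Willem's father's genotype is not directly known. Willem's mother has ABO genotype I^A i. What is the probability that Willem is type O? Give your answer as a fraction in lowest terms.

1/8

Willem's father's ABO genotype from I^A I^A × I^A i: 1/2 I^A I^A, 1/2 I^A i.
Crossing each possibility with the mother I^A i and summing P(type O): 1/2·0 + 1/2·1/4 = 1/8.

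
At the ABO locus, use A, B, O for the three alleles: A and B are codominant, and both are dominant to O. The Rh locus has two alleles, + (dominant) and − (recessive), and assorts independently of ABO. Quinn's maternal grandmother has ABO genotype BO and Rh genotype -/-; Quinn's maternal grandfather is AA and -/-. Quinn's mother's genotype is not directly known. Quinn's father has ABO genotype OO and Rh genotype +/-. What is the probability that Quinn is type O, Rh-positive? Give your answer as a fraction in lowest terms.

Quinn's mother's ABO genotype from BO × AA: 1/2 AB, 1/2 AO.
Crossing each possibility with the father OO and summing P(type O): 1/2·0 + 1/2·1/2 = 1/4.
Similarly for Rh via the mother's Rh distribution: P(Rh+) = 1/2.
Independent loci: 1/4 × 1/2 = 1/8.

1/8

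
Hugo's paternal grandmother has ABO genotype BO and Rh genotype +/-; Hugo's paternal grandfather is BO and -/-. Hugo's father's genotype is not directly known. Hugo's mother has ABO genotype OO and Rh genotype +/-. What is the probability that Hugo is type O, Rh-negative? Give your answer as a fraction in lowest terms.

3/16

Hugo's father's ABO genotype from BO × BO: 1/4 BB, 1/2 BO, 1/4 OO.
Crossing each possibility with the mother OO and summing P(type O): 1/4·0 + 1/2·1/2 + 1/4·1 = 1/2.
Similarly for Rh via the father's Rh distribution: P(Rh-) = 3/8.
Independent loci: 1/2 × 3/8 = 3/16.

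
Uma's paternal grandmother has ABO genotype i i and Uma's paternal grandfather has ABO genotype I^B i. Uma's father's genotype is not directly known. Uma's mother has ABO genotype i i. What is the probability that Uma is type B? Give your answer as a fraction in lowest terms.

Uma's father's ABO genotype from i i × I^B i: 1/2 I^B i, 1/2 i i.
Crossing each possibility with the mother i i and summing P(type B): 1/2·1/2 + 1/2·0 = 1/4.

1/4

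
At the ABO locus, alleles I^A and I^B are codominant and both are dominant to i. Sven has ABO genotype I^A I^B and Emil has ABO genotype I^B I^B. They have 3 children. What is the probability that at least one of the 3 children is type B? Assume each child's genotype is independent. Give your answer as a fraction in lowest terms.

ABO cross I^A I^B × I^B I^B → 1/2 B, 1/2 AB.
So P(type B) = 1/2 per child.
P(none) = (1/2)^3 = 1/8; P(at least one) = 1 − 1/8 = 7/8.

7/8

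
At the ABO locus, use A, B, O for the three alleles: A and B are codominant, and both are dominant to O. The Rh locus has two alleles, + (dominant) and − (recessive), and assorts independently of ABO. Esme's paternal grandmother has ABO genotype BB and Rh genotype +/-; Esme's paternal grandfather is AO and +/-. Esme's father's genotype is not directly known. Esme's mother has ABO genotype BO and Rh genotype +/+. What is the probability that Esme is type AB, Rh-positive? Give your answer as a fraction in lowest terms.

Esme's father's ABO genotype from BB × AO: 1/2 AB, 1/2 BO.
Crossing each possibility with the mother BO and summing P(type AB): 1/2·1/4 + 1/2·0 = 1/8.
Similarly for Rh via the father's Rh distribution: P(Rh+) = 1.
Independent loci: 1/8 × 1 = 1/8.

1/8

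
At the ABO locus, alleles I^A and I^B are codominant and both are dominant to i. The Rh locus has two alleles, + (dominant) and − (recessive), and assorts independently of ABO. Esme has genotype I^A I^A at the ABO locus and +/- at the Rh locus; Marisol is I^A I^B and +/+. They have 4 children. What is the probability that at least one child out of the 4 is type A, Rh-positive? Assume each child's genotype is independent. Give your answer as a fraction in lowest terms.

ABO cross I^A I^A × I^A I^B → 1/2 A, 1/2 AB.
Rh cross +/- × +/+ → 1 Rh+; so P(type A, Rh-positive) = 1/2 × 1 = 1/2 per child.
P(none) = (1/2)^4 = 1/16; P(at least one) = 1 − 1/16 = 15/16.

15/16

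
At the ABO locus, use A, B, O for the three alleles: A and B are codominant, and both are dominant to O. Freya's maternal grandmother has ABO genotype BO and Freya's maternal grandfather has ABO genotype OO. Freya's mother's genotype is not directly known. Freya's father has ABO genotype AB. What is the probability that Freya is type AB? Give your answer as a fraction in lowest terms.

Freya's mother's ABO genotype from BO × OO: 1/2 BO, 1/2 OO.
Crossing each possibility with the father AB and summing P(type AB): 1/2·1/4 + 1/2·0 = 1/8.

1/8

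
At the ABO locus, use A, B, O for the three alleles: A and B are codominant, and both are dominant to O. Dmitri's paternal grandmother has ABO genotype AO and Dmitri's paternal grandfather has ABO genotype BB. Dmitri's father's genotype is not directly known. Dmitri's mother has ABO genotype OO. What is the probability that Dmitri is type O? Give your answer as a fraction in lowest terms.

Dmitri's father's ABO genotype from AO × BB: 1/2 AB, 1/2 BO.
Crossing each possibility with the mother OO and summing P(type O): 1/2·0 + 1/2·1/2 = 1/4.

1/4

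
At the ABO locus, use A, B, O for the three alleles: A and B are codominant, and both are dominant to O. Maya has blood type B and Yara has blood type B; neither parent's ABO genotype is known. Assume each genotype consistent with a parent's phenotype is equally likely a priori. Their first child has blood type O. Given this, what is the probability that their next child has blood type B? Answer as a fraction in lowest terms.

3/4

Possible genotypes: Maya ∈ {BB, BO}; Yara ∈ {BB, BO}.
Weight each parental genotype pair by prior × P(type-O child):
  BO × BO: posterior weight 1; P(next child type B) = 3/4.
Weighted sum = 3/4.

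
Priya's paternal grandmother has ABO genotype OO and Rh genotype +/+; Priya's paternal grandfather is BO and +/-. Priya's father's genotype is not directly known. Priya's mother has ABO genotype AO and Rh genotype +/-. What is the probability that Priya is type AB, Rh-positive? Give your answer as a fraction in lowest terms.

Priya's father's ABO genotype from OO × BO: 1/2 BO, 1/2 OO.
Crossing each possibility with the mother AO and summing P(type AB): 1/2·1/4 + 1/2·0 = 1/8.
Similarly for Rh via the father's Rh distribution: P(Rh+) = 7/8.
Independent loci: 1/8 × 7/8 = 7/64.

7/64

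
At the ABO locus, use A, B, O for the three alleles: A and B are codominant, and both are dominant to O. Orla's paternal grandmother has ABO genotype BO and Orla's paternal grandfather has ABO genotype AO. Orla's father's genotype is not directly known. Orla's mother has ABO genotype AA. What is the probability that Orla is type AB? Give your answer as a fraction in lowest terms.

Orla's father's ABO genotype from BO × AO: 1/4 AB, 1/4 AO, 1/4 BO, 1/4 OO.
Crossing each possibility with the mother AA and summing P(type AB): 1/4·1/2 + 1/4·0 + 1/4·1/2 + 1/4·0 = 1/4.

1/4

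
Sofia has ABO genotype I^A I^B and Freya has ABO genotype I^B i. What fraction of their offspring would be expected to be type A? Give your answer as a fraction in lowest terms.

ABO cross I^A I^B × I^B i → offspring phenotypes: 1/4 A, 1/2 B, 1/4 AB.
So P(type A) = 1/4.

1/4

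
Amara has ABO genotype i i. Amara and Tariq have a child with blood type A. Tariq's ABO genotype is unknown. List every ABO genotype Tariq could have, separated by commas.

For each candidate genotype of Tariq, check whether crossing it with i i can produce every observed child phenotype.
  I^A I^A → possible child types {A} ✓
  I^A I^B → possible child types {A, B} ✓
  I^A i → possible child types {O, A} ✓
  I^B I^B → possible child types {B} ✗
  I^B i → possible child types {O, B} ✗
  i i → possible child types {O} ✗

I^A I^A, I^A I^B, I^A i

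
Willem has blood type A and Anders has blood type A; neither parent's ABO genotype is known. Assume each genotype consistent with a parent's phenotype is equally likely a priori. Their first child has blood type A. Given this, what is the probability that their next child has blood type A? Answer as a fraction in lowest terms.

19/20

Possible genotypes: Willem ∈ {AA, AO}; Anders ∈ {AA, AO}.
Weight each parental genotype pair by prior × P(type-A child):
  AA × AA: posterior weight 4/15; P(next child type A) = 1.
  AA × AO: posterior weight 4/15; P(next child type A) = 1.
  AO × AA: posterior weight 4/15; P(next child type A) = 1.
  AO × AO: posterior weight 1/5; P(next child type A) = 3/4.
Weighted sum = 19/20.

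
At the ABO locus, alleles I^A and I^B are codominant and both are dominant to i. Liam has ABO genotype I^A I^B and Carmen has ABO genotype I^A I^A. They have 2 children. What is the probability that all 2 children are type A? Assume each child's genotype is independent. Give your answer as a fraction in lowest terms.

ABO cross I^A I^B × I^A I^A → 1/2 A, 1/2 AB.
So P(type A) = 1/2 per child.
All 2 independent: (1/2)^2 = 1/4.

1/4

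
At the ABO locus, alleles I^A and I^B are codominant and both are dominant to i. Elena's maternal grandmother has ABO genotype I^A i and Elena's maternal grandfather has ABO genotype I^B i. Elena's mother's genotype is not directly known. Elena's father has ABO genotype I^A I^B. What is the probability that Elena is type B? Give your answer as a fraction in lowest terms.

3/8

Elena's mother's ABO genotype from I^A i × I^B i: 1/4 I^A I^B, 1/4 I^A i, 1/4 I^B i, 1/4 i i.
Crossing each possibility with the father I^A I^B and summing P(type B): 1/4·1/4 + 1/4·1/4 + 1/4·1/2 + 1/4·1/2 = 3/8.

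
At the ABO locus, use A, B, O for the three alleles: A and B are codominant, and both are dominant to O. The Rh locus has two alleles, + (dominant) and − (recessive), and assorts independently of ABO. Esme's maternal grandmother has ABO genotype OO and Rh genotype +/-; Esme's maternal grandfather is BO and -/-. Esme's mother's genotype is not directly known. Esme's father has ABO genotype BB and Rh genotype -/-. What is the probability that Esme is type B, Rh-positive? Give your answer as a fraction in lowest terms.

1/4

Esme's mother's ABO genotype from OO × BO: 1/2 BO, 1/2 OO.
Crossing each possibility with the father BB and summing P(type B): 1/2·1 + 1/2·1 = 1.
Similarly for Rh via the mother's Rh distribution: P(Rh+) = 1/4.
Independent loci: 1 × 1/4 = 1/4.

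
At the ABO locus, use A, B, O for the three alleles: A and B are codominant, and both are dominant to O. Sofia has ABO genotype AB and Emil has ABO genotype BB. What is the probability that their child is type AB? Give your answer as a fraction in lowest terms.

ABO cross AB × BB → offspring phenotypes: 1/2 B, 1/2 AB.
So P(type AB) = 1/2.

1/2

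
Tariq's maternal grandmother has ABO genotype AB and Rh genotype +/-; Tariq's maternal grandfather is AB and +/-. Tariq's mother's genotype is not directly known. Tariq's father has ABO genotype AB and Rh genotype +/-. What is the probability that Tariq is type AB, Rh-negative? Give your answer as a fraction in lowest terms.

Tariq's mother's ABO genotype from AB × AB: 1/4 AA, 1/2 AB, 1/4 BB.
Crossing each possibility with the father AB and summing P(type AB): 1/4·1/2 + 1/2·1/2 + 1/4·1/2 = 1/2.
Similarly for Rh via the mother's Rh distribution: P(Rh-) = 1/4.
Independent loci: 1/2 × 1/4 = 1/8.

1/8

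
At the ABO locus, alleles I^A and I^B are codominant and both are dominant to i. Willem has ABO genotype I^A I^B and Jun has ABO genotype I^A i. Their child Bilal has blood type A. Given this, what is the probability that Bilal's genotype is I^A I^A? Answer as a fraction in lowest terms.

1/2

Cross I^A I^B × I^A i → 1/4 I^A I^A, 1/4 I^A I^B, 1/4 I^A i, 1/4 I^B i.
Type-A genotypes among offspring: I^A I^A (1/4), I^A i (1/4); total 1/2.
P(I^A I^A | type A) = (1/4) / (1/2) = 1/2.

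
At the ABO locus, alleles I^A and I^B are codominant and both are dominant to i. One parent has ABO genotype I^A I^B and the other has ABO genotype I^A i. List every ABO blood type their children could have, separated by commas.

Gametes from I^A I^B × I^A i give offspring ABO genotypes I^A I^A, I^A I^B, I^A i, I^B i, i.e. phenotypes A, B, AB.

A, B, AB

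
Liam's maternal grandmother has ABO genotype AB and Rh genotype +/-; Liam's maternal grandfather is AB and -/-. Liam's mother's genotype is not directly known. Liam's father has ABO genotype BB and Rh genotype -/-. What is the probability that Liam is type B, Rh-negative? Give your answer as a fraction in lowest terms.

3/8

Liam's mother's ABO genotype from AB × AB: 1/4 AA, 1/2 AB, 1/4 BB.
Crossing each possibility with the father BB and summing P(type B): 1/4·0 + 1/2·1/2 + 1/4·1 = 1/2.
Similarly for Rh via the mother's Rh distribution: P(Rh-) = 3/4.
Independent loci: 1/2 × 3/4 = 3/8.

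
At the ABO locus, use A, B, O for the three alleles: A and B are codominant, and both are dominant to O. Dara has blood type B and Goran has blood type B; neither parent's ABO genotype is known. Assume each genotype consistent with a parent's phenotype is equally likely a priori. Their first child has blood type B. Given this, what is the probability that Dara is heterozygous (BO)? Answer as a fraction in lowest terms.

7/15

Possible genotypes: Dara ∈ {BB, BO}; Goran ∈ {BB, BO}.
Weight each parental genotype pair by prior × P(type-B child):
  BB × BB: posterior weight 4/15.
  BB × BO: posterior weight 4/15.
  BO × BB: posterior weight 4/15.
  BO × BO: posterior weight 1/5.
Sum the posterior weight over pairs where Dara is BO: 7/15.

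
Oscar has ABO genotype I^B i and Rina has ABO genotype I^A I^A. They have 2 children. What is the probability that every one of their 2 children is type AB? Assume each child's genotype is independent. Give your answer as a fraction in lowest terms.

ABO cross I^B i × I^A I^A → 1/2 A, 1/2 AB.
So P(type AB) = 1/2 per child.
All 2 independent: (1/2)^2 = 1/4.

1/4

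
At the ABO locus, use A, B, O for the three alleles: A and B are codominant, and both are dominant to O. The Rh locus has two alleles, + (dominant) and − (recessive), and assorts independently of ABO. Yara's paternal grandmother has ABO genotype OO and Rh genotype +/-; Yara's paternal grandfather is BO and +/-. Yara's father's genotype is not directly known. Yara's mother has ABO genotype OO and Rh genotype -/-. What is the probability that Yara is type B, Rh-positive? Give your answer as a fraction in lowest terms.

1/8

Yara's father's ABO genotype from OO × BO: 1/2 BO, 1/2 OO.
Crossing each possibility with the mother OO and summing P(type B): 1/2·1/2 + 1/2·0 = 1/4.
Similarly for Rh via the father's Rh distribution: P(Rh+) = 1/2.
Independent loci: 1/4 × 1/2 = 1/8.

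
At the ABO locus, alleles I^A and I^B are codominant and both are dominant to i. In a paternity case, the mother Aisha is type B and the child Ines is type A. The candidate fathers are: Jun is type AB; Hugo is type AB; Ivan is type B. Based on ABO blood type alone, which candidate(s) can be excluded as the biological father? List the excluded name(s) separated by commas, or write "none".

Ivan

A candidate is excluded only if no genotype consistent with his phenotype could produce a type A child with a type B mother.
Ivan (type B): no genotype consistent with that phenotype can produce a type-A child with a type-B mother.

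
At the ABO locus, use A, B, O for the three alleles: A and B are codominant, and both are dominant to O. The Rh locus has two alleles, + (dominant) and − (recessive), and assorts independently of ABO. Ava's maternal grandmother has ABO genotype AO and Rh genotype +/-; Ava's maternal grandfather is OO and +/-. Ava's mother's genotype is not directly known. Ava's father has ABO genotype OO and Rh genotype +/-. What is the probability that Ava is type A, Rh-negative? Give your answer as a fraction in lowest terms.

1/16

Ava's mother's ABO genotype from AO × OO: 1/2 AO, 1/2 OO.
Crossing each possibility with the father OO and summing P(type A): 1/2·1/2 + 1/2·0 = 1/4.
Similarly for Rh via the mother's Rh distribution: P(Rh-) = 1/4.
Independent loci: 1/4 × 1/4 = 1/16.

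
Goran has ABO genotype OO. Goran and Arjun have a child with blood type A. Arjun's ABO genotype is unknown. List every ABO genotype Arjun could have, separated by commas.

For each candidate genotype of Arjun, check whether crossing it with OO can produce every observed child phenotype.
  AA → possible child types {A} ✓
  AB → possible child types {A, B} ✓
  AO → possible child types {O, A} ✓
  BB → possible child types {B} ✗
  BO → possible child types {O, B} ✗
  OO → possible child types {O} ✗

AA, AB, AO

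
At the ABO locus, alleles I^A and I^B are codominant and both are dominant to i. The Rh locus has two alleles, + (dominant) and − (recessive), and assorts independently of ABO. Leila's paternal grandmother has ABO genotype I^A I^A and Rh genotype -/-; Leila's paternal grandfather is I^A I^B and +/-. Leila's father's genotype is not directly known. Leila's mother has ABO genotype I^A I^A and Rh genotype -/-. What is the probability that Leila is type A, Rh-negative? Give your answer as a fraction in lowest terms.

Leila's father's ABO genotype from I^A I^A × I^A I^B: 1/2 I^A I^A, 1/2 I^A I^B.
Crossing each possibility with the mother I^A I^A and summing P(type A): 1/2·1 + 1/2·1/2 = 3/4.
Similarly for Rh via the father's Rh distribution: P(Rh-) = 3/4.
Independent loci: 3/4 × 3/4 = 9/16.

9/16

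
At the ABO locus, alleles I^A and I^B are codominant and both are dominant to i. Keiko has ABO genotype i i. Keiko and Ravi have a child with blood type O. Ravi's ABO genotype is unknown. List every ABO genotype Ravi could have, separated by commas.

For each candidate genotype of Ravi, check whether crossing it with i i can produce every observed child phenotype.
  I^A I^A → possible child types {A} ✗
  I^A I^B → possible child types {A, B} ✗
  I^A i → possible child types {O, A} ✓
  I^B I^B → possible child types {B} ✗
  I^B i → possible child types {O, B} ✓
  i i → possible child types {O} ✓

I^A i, I^B i, i i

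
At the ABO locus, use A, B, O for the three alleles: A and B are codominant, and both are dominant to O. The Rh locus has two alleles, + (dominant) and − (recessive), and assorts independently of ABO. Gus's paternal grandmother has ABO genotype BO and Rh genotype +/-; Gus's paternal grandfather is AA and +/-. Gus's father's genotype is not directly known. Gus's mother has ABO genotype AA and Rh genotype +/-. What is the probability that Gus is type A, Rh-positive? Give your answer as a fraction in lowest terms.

Gus's father's ABO genotype from BO × AA: 1/2 AB, 1/2 AO.
Crossing each possibility with the mother AA and summing P(type A): 1/2·1/2 + 1/2·1 = 3/4.
Similarly for Rh via the father's Rh distribution: P(Rh+) = 3/4.
Independent loci: 3/4 × 3/4 = 9/16.

9/16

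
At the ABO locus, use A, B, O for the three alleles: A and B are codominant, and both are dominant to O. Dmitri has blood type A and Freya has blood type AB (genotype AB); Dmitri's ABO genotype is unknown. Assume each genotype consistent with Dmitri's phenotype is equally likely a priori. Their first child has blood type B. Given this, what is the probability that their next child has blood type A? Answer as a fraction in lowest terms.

1/2

Possible genotypes: Dmitri ∈ {AA, AO}; Freya ∈ {AB}.
Weight each parental genotype pair by prior × P(type-B child):
  AO × AB: posterior weight 1; P(next child type A) = 1/2.
Weighted sum = 1/2.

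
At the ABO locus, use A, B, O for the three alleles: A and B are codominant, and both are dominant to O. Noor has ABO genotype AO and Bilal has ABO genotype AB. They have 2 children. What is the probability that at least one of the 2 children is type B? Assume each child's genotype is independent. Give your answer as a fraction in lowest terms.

ABO cross AO × AB → 1/2 A, 1/4 B, 1/4 AB.
So P(type B) = 1/4 per child.
P(none) = (3/4)^2 = 9/16; P(at least one) = 1 − 9/16 = 7/16.

7/16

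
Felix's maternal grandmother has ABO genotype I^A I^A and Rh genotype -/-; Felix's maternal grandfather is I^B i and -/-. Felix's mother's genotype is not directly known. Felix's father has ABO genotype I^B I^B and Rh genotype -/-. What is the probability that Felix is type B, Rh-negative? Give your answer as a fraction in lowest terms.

1/2

Felix's mother's ABO genotype from I^A I^A × I^B i: 1/2 I^A I^B, 1/2 I^A i.
Crossing each possibility with the father I^B I^B and summing P(type B): 1/2·1/2 + 1/2·1/2 = 1/2.
Similarly for Rh via the mother's Rh distribution: P(Rh-) = 1.
Independent loci: 1/2 × 1 = 1/2.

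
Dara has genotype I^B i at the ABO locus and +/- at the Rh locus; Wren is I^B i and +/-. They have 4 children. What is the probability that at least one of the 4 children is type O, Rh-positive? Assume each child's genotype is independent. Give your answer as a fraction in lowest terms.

36975/65536

ABO cross I^B i × I^B i → 1/4 O, 3/4 B.
Rh cross +/- × +/- → 3/4 Rh+, 1/4 Rh-; so P(type O, Rh-positive) = 1/4 × 3/4 = 3/16 per child.
P(none) = (13/16)^4 = 28561/65536; P(at least one) = 1 − 28561/65536 = 36975/65536.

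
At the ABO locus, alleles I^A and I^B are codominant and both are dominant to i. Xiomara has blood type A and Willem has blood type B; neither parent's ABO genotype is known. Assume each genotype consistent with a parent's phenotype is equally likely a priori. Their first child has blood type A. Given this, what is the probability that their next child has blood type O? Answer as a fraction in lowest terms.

1/12

Possible genotypes: Xiomara ∈ {I^A I^A, I^A i}; Willem ∈ {I^B I^B, I^B i}.
Weight each parental genotype pair by prior × P(type-A child):
  I^A I^A × I^B i: posterior weight 2/3; P(next child type O) = 0.
  I^A i × I^B i: posterior weight 1/3; P(next child type O) = 1/4.
Weighted sum = 1/12.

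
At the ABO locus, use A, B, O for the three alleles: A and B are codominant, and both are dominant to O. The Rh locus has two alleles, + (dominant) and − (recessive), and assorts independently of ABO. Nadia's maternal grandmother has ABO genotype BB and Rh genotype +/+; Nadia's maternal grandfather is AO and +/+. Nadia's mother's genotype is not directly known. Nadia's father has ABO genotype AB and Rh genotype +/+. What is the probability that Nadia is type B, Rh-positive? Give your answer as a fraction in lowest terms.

Nadia's mother's ABO genotype from BB × AO: 1/2 AB, 1/2 BO.
Crossing each possibility with the father AB and summing P(type B): 1/2·1/4 + 1/2·1/2 = 3/8.
Similarly for Rh via the mother's Rh distribution: P(Rh+) = 1.
Independent loci: 3/8 × 1 = 3/8.

3/8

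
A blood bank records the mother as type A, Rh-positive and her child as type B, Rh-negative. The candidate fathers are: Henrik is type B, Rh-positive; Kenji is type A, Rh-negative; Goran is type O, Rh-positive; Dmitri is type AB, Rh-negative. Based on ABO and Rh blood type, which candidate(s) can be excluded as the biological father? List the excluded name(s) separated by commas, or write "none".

A candidate is excluded only if no genotype consistent with his phenotype could produce a type B, Rh-negative child with a type A, Rh-positive mother.
Kenji (type A, Rh-): no genotype consistent with that phenotype can produce a type-B Rh- child with a type-A mother.
Goran (type O, Rh+): no genotype consistent with that phenotype can produce a type-B Rh- child with a type-A mother.

Kenji, Goran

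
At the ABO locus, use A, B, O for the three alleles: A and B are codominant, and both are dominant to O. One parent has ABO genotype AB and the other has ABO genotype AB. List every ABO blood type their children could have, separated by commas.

Gametes from AB × AB give offspring ABO genotypes AA, AB, BB, i.e. phenotypes A, B, AB.

A, B, AB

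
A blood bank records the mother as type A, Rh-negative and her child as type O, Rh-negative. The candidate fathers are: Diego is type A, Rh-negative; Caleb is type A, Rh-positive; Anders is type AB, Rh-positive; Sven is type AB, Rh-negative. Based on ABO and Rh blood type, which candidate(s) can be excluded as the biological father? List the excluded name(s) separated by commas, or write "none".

A candidate is excluded only if no genotype consistent with his phenotype could produce a type O, Rh-negative child with a type A, Rh-negative mother.
Anders (type AB, Rh+): no genotype consistent with that phenotype can produce a type-O Rh- child with a type-A mother.
Sven (type AB, Rh-): no genotype consistent with that phenotype can produce a type-O Rh- child with a type-A mother.

Anders, Sven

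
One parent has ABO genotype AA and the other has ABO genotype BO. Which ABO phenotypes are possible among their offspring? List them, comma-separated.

Gametes from AA × BO give offspring ABO genotypes AB, AO, i.e. phenotypes A, AB.

A, AB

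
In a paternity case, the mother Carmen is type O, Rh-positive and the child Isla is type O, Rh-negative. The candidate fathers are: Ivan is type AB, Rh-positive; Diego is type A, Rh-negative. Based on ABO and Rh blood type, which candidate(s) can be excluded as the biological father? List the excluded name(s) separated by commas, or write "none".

A candidate is excluded only if no genotype consistent with his phenotype could produce a type O, Rh-negative child with a type O, Rh-positive mother.
Ivan (type AB, Rh+): no genotype consistent with that phenotype can produce a type-O Rh- child with a type-O mother.

Ivan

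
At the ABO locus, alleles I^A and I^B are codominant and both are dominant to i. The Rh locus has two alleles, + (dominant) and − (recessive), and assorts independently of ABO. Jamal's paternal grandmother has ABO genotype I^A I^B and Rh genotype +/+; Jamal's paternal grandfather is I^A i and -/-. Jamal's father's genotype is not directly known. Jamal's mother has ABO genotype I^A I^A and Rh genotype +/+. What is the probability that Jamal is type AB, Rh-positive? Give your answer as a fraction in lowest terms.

1/4

Jamal's father's ABO genotype from I^A I^B × I^A i: 1/4 I^A I^A, 1/4 I^A I^B, 1/4 I^A i, 1/4 I^B i.
Crossing each possibility with the mother I^A I^A and summing P(type AB): 1/4·0 + 1/4·1/2 + 1/4·0 + 1/4·1/2 = 1/4.
Similarly for Rh via the father's Rh distribution: P(Rh+) = 1.
Independent loci: 1/4 × 1 = 1/4.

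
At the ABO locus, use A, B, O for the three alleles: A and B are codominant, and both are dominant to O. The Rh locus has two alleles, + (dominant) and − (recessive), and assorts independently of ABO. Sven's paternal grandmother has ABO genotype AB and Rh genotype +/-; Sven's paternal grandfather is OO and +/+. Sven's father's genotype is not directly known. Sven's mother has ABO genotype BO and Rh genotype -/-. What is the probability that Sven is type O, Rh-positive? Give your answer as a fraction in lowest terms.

Sven's father's ABO genotype from AB × OO: 1/2 AO, 1/2 BO.
Crossing each possibility with the mother BO and summing P(type O): 1/2·1/4 + 1/2·1/4 = 1/4.
Similarly for Rh via the father's Rh distribution: P(Rh+) = 3/4.
Independent loci: 1/4 × 3/4 = 3/16.

3/16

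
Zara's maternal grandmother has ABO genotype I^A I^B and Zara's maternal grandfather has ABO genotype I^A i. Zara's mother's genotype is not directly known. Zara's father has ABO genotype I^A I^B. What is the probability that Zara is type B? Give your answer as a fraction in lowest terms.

Zara's mother's ABO genotype from I^A I^B × I^A i: 1/4 I^A I^A, 1/4 I^A I^B, 1/4 I^A i, 1/4 I^B i.
Crossing each possibility with the father I^A I^B and summing P(type B): 1/4·0 + 1/4·1/4 + 1/4·1/4 + 1/4·1/2 = 1/4.

1/4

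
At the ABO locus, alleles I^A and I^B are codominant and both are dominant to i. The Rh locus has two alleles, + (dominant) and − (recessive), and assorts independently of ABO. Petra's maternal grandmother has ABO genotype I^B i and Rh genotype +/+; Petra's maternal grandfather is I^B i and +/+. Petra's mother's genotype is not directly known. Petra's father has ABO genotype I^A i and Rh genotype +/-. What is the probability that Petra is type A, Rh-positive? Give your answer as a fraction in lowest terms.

1/4

Petra's mother's ABO genotype from I^B i × I^B i: 1/4 I^B I^B, 1/2 I^B i, 1/4 i i.
Crossing each possibility with the father I^A i and summing P(type A): 1/4·0 + 1/2·1/4 + 1/4·1/2 = 1/4.
Similarly for Rh via the mother's Rh distribution: P(Rh+) = 1.
Independent loci: 1/4 × 1 = 1/4.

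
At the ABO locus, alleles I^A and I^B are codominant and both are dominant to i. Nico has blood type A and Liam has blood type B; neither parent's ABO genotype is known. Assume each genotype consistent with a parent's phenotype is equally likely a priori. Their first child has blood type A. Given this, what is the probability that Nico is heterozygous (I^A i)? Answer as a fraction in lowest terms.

1/3

Possible genotypes: Nico ∈ {I^A I^A, I^A i}; Liam ∈ {I^B I^B, I^B i}.
Weight each parental genotype pair by prior × P(type-A child):
  I^A I^A × I^B i: posterior weight 2/3.
  I^A i × I^B i: posterior weight 1/3.
Sum the posterior weight over pairs where Nico is I^A i: 1/3.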